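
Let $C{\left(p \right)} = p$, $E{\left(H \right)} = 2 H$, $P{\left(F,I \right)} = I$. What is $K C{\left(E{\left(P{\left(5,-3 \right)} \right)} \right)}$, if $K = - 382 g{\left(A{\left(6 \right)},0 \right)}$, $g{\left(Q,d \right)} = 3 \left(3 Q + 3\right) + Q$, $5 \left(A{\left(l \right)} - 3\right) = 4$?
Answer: $107724$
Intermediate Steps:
$A{\left(l \right)} = \frac{19}{5}$ ($A{\left(l \right)} = 3 + \frac{1}{5} \cdot 4 = 3 + \frac{4}{5} = \frac{19}{5}$)
$g{\left(Q,d \right)} = 9 + 10 Q$ ($g{\left(Q,d \right)} = 3 \left(3 + 3 Q\right) + Q = \left(9 + 9 Q\right) + Q = 9 + 10 Q$)
$K = -17954$ ($K = - 382 \left(9 + 10 \cdot \frac{19}{5}\right) = - 382 \left(9 + 38\right) = \left(-382\right) 47 = -17954$)
$K C{\left(E{\left(P{\left(5,-3 \right)} \right)} \right)} = - 17954 \cdot 2 \left(-3\right) = \left(-17954\right) \left(-6\right) = 107724$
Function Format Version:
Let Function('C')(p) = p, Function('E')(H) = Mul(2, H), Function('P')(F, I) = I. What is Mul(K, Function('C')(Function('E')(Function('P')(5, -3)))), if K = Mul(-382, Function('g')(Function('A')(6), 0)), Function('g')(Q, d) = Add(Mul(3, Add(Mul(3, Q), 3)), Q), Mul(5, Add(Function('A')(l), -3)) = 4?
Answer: 107724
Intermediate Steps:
Function('A')(l) = Rational(19, 5) (Function('A')(l) = Add(3, Mul(Rational(1, 5), 4)) = Add(3, Rational(4, 5)) = Rational(19, 5))
Function('g')(Q, d) = Add(9, Mul(10, Q)) (Function('g')(Q, d) = Add(Mul(3, Add(3, Mul(3, Q))), Q) = Add(Add(9, Mul(9, Q)), Q) = Add(9, Mul(10, Q)))
K = -17954 (K = Mul(-382, Add(9, Mul(10, Rational(19, 5)))) = Mul(-382, Add(9, 38)) = Mul(-382, 47) = -17954)
Mul(K, Function('C')(Function('E')(Function('P')(5, -3)))) = Mul(-17954, Mul(2, -3)) = Mul(-17954, -6) = 107724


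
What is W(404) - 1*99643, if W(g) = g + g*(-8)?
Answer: -102471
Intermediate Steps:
W(g) = -7*g (W(g) = g - 8*g = -7*g)
W(404) - 1*99643 = -7*404 - 1*99643 = -2828 - 99643 = -102471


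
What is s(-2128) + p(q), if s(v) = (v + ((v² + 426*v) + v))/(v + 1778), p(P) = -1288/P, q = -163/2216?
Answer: 1169440/163 ≈ 7174.5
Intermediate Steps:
q = -163/2216 (q = -163*1/2216 = -163/2216 ≈ -0.073556)
s(v) = (v² + 428*v)/(1778 + v) (s(v) = (v + (v² + 427*v))/(1778 + v) = (v² + 428*v)/(1778 + v))
s(-2128) + p(q) = -2128*(428 - 2128)/(1778 - 2128) - 1288/(-163/2216) = -2128*(-1700)/(-350) - 1288*(-2216/163) = -2128*(-1/350)*(-1700) + 2854208/163 = -10336 + 2854208/163 = 1169440/163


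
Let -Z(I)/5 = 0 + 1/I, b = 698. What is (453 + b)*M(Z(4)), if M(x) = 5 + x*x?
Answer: 120855/16 ≈ 7553.4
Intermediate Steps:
Z(I) = -5/I (Z(I) = -5*(0 + 1/I) = -5/I)
M(x) = 5 + x²
(453 + b)*M(Z(4)) = (453 + 698)*(5 + (-5/4)²) = 1151*(5 + (-5*¼)²) = 1151*(5 + (-5/4)²) = 1151*(5 + 25/16) = 1151*(105/16) = 120855/16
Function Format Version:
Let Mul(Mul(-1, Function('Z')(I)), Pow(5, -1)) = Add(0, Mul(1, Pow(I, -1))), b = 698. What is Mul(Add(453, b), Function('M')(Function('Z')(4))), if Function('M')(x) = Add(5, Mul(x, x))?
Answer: Rational(120855, 16) ≈ 7553.4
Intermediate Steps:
Function('Z')(I) = Mul(-5, Pow(I, -1)) (Function('Z')(I) = Mul(-5, Add(0, Mul(1, Pow(I, -1)))) = Mul(-5, Add(0, Pow(I, -1))) = Mul(-5, Pow(I, -1)))
Function('M')(x) = Add(5, Pow(x, 2))
Mul(Add(453, b), Function('M')(Function('Z')(4))) = Mul(Add(453, 698), Add(5, Pow(Mul(-5, Pow(4, -1)), 2))) = Mul(1151, Add(5, Pow(Mul(-5, Rational(1, 4)), 2))) = Mul(1151, Add(5, Pow(Rational(-5, 4), 2))) = Mul(1151, Add(5, Rational(25, 16))) = Mul(1151, Rational(105, 16)) = Rational(120855, 16)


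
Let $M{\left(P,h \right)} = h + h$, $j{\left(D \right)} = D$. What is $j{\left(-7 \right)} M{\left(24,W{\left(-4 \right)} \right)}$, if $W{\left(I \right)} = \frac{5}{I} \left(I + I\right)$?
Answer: $-140$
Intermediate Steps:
$W{\left(I \right)} = 10$ ($W{\left(I \right)} = \frac{5}{I} 2 I = 10$)
$M{\left(P,h \right)} = 2 h$
$j{\left(-7 \right)} M{\left(24,W{\left(-4 \right)} \right)} = - 7 \cdot 2 \cdot 10 = \left(-7\right) 20 = -140$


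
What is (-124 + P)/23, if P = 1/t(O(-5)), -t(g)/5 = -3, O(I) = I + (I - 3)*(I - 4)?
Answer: -1859/345 ≈ -5.3884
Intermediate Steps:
O(I) = I + (-4 + I)*(-3 + I) (O(I) = I + (-3 + I)*(-4 + I) = I + (-4 + I)*(-3 + I))
t(g) = 15 (t(g) = -5*(-3) = 15)
P = 1/15 ≈ 0.066667
(-124 + P)/23 = (-124 + 1/15)/23 = -1859/15*1/23 = -1859/345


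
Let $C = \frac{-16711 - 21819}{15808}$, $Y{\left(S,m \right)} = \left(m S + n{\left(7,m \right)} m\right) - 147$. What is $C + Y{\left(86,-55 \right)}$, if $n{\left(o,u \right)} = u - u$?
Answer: $- \frac{38567073}{7904} \approx -4879.4$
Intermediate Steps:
$n{\left(o,u \right)} = 0$
$Y{\left(S,m \right)} = -147 + S m$ ($Y{\left(S,m \right)} = \left(m S + 0 m\right) - 147 = \left(S m + 0\right) - 147 = S m - 147 = -147 + S m$)
$C = - \frac{19265}{7904}$ ($C = \left(-16711 - 21819\right) \frac{1}{15808} = \left(-38530\right) \frac{1}{15808} = - \frac{19265}{7904} \approx -2.4374$)
$C + Y{\left(86,-55 \right)} = - \frac{19265}{7904} + \left(-147 + 86 \left(-55\right)\right) = - \frac{19265}{7904} - 4877 = - \frac{38567073}{7904}$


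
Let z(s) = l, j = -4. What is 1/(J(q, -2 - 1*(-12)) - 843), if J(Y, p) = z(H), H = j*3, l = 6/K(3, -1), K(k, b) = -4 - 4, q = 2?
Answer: -4/3375 ≈ -0.0011852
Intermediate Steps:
K(k, b) = -8
l = -¾ (l = 6/(-8) = 6*(-⅛) = -¾ ≈ -0.75000)
H = -12 (H = -4*3 = -12)
z(s) = -¾
J(Y, p) = -¾
1/(J(q, -2 - 1*(-12)) - 843) = 1/(-¾ - 843) = 1/(-3375/4) = -4/3375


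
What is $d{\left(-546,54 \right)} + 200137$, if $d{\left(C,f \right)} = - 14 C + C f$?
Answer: $178297$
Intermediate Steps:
$d{\left(-546,54 \right)} + 200137 = - 546 \left(-14 + 54\right) + 200137 = \left(-546\right) 40 + 200137 = -21840 + 200137 = 178297$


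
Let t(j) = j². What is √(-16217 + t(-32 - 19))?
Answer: 4*I*√851 ≈ 116.69*I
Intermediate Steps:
√(-16217 + t(-32 - 19)) = √(-16217 + (-32 - 19)²) = √(-16217 + (-51)²) = √(-16217 + 2601) = √(-13616) = 4*I*√851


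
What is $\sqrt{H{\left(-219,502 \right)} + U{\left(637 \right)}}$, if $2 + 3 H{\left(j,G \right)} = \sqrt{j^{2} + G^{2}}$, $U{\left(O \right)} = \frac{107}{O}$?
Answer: $\frac{\sqrt{-37167 + 24843 \sqrt{299965}}}{273} \approx 13.493$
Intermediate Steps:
$H{\left(j,G \right)} = - \frac{2}{3} + \frac{\sqrt{G^{2} + j^{2}}}{3}$ ($H{\left(j,G \right)} = - \frac{2}{3} + \frac{\sqrt{j^{2} + G^{2}}}{3} = - \frac{2}{3} + \frac{\sqrt{G^{2} + j^{2}}}{3}$)
$\sqrt{H{\left(-219,502 \right)} + U{\left(637 \right)}} = \sqrt{\left(- \frac{2}{3} + \frac{\sqrt{502^{2} + \left(-219\right)^{2}}}{3}\right) + \frac{107}{637}} = \sqrt{\left(- \frac{2}{3} + \frac{\sqrt{252004 + 47961}}{3}\right) + 107 \cdot \frac{1}{637}} = \sqrt{\left(- \frac{2}{3} + \frac{\sqrt{299965}}{3}\right) + \frac{107}{637}} = \sqrt{- \frac{953}{1911} + \frac{\sqrt{299965}}{3}}$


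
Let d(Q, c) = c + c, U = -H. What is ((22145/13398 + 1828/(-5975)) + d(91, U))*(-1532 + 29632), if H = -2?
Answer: 240556811422/1601061 ≈ 1.5025e+5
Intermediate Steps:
U = 2 (U = -1*(-2) = 2)
d(Q, c) = 2*c
((22145/13398 + 1828/(-5975)) + d(91, U))*(-1532 + 29632) = ((22145/13398 + 1828/(-5975)) + 2*2)*(-1532 + 29632) = ((22145*(1/13398) + 1828*(-1/5975)) + 4)*28100 = ((22145/13398 - 1828/5975) + 4)*28100 = (107824831/80053050 + 4)*28100 = (428037031/80053050)*28100 = 240556811422/1601061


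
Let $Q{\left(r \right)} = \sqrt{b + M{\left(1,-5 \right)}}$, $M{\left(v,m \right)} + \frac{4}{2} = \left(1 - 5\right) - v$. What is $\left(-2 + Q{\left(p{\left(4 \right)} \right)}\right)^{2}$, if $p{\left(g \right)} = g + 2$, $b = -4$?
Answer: $\left(2 - i \sqrt{11}\right)^{2} \approx -7.0 - 13.266 i$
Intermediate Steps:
$M{\left(v,m \right)} = -6 - v$ ($M{\left(v,m \right)} = -2 - \left(4 + v\right) = -6 - v$)
$p{\left(g \right)} = 2 + g$
$Q{\left(r \right)} = i \sqrt{11}$ ($Q{\left(r \right)} = \sqrt{-4 - 7} = \sqrt{-11} = i \sqrt{11}$)
$\left(-2 + Q{\left(p{\left(4 \right)} \right)}\right)^{2} = \left(-2 + i \sqrt{11}\right)^{2}$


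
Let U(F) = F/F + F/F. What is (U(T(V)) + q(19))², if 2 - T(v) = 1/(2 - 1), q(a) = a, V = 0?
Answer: 441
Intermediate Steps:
T(v) = 1 (T(v) = 2 - 1/(2 - 1) = 2 - 1/1 = 2 - 1*1 = 2 - 1 = 1)
U(F) = 2 (U(F) = 1 + 1 = 2)
(U(T(V)) + q(19))² = (2 + 19)² = 21² = 441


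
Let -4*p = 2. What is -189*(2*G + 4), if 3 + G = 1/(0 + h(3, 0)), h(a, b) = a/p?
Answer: 441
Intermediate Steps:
p = -1/2 (p = -1/4*2 = -1/2 ≈ -0.50000)
h(a, b) = -2*a (h(a, b) = a/(-1/2) = a*(-2) = -2*a)
G = -19/6 (G = -3 + 1/(0 - 2*3) = -3 + 1/(0 - 6) = -3 + 1/(-6) = -3 - 1/6 = -19/6 ≈ -3.1667)
-189*(2*G + 4) = -189*(2*(-19/6) + 4) = -189*(-19/3 + 4) = -189*(-7/3) = 441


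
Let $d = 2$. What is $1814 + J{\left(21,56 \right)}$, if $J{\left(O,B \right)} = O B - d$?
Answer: $2988$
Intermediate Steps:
$J{\left(O,B \right)} = -2 + B O$ ($J{\left(O,B \right)} = O B - 2 = B O - 2 = -2 + B O$)
$1814 + J{\left(21,56 \right)} = 1814 + \left(-2 + 56 \cdot 21\right) = 1814 + \left(-2 + 1176\right) = 1814 + 1174 = 2988$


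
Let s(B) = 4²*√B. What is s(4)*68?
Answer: 2176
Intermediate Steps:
s(B) = 16*√B
s(4)*68 = (16*√4)*68 = (16*2)*68 = 32*68 = 2176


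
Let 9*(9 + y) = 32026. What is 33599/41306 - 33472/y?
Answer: -11370029833/1319520170 ≈ -8.6168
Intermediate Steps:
y = 31945/9 (y = -9 + (⅑)*32026 = -9 + 32026/9 = 31945/9 ≈ 3549.4)
33599/41306 - 33472/y = 33599/41306 - 33472/31945/9 = 33599*(1/41306) - 33472*9/31945 = 33599/41306 - 301248/31945 = -11370029833/1319520170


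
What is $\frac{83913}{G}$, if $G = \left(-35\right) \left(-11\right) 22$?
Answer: $\frac{83913}{8470} \approx 9.9071$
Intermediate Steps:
$G = 8470$ ($G = 385 \cdot 22 = 8470$)
$\frac{83913}{G} = \frac{83913}{8470}$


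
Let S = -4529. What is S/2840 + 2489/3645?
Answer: -1887889/2070360 ≈ -0.91187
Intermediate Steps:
S/2840 + 2489/3645 = -4529/2840 + 2489/3645 = -1887889/2070360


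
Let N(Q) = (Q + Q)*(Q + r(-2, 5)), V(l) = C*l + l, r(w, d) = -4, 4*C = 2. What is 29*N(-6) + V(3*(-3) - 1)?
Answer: 3465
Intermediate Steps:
C = 1/2 (C = (1/4)*2 = 1/2 ≈ 0.50000)
V(l) = 3*l/2 (V(l) = l/2 + l = 3*l/2)
N(Q) = 2*Q*(-4 + Q) (N(Q) = (Q + Q)*(Q - 4) = (2*Q)*(-4 + Q) = 2*Q*(-4 + Q))
29*N(-6) + V(3*(-3) - 1) = 29*(2*(-6)*(-4 - 6)) + 3*(3*(-3) - 1)/2 = 29*(2*(-6)*(-10)) + 3*(-9 - 1)/2 = 29*120 + (3/2)*(-10) = 3480 - 15 = 3465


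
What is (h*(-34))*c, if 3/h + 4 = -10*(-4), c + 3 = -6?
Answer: 51/2 ≈ 25.500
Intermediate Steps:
c = -9 (c = -3 - 6 = -9)
h = 1/12 (h = 3/(-4 - 10*(-4)) = 3/(-4 + 40) = 3/36 = 3*(1/36) = 1/12 ≈ 0.083333)
(h*(-34))*c = ((1/12)*(-34))*(-9) = -17/6*(-9) = 51/2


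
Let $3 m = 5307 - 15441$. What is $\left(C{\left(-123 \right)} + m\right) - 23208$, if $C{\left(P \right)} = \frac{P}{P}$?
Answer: $-26585$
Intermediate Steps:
$C{\left(P \right)} = 1$
$m = -3378$ ($m = \frac{5307 - 15441}{3} = \frac{1}{3} \left(-10134\right) = -3378$)
$\left(C{\left(-123 \right)} + m\right) - 23208 = \left(1 - 3378\right) - 23208 = -3377 - 23208 = -26585$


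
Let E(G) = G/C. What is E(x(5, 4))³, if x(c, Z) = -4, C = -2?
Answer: 8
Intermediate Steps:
E(G) = -G/2 (E(G) = G/(-2) = G*(-½) = -G/2)
E(x(5, 4))³ = (-½*(-4))³ = 2³ = 8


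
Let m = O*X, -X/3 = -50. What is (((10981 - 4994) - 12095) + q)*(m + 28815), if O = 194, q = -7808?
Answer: -805945140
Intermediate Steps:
X = 150 (X = -3*(-50) = 150)
m = 29100 (m = 194*150 = 29100)
(((10981 - 4994) - 12095) + q)*(m + 28815) = (((10981 - 4994) - 12095) - 7808)*(29100 + 28815) = ((5987 - 12095) - 7808)*57915 = (-6108 - 7808)*57915 = -13916*57915 = -805945140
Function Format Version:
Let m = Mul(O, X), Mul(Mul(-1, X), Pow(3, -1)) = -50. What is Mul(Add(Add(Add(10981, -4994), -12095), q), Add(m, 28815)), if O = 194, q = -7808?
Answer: -805945140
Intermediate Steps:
X = 150 (X = Mul(-3, -50) = 150)
m = 29100 (m = Mul(194, 150) = 29100)
Mul(Add(Add(Add(10981, -4994), -12095), q), Add(m, 28815)) = Mul(Add(Add(Add(10981, -4994), -12095), -7808), Add(29100, 28815)) = Mul(Add(Add(5987, -12095), -7808), 57915) = Mul(Add(-6108, -7808), 57915) = Mul(-13916, 57915) = -805945140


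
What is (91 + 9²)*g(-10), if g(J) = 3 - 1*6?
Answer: -516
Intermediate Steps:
g(J) = -3 (g(J) = 3 - 6 = -3)
(91 + 9²)*g(-10) = (91 + 9²)*(-3) = (91 + 81)*(-3) = 172*(-3) = -516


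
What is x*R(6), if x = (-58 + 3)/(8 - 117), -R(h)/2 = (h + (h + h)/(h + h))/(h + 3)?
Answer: -770/981 ≈ -0.78491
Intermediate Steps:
R(h) = -2*(1 + h)/(3 + h) (R(h) = -2*(h + (h + h)/(h + h))/(h + 3) = -2*(h + (2*h)/((2*h)))/(3 + h) = -2*(h + (2*h)*(1/(2*h)))/(3 + h) = -2*(h + 1)/(3 + h) = -2*(1 + h)/(3 + h))
x = 55/109 (x = -55/(-109) = -55*(-1/109) = 55/109 ≈ 0.50459)
x*R(6) = 55*(2*(-1 - 1*6)/(3 + 6))/109 = 55*(2*(-1 - 6)/9)/109 = 55*(2*(⅑)*(-7))/109 = (55/109)*(-14/9) = -770/981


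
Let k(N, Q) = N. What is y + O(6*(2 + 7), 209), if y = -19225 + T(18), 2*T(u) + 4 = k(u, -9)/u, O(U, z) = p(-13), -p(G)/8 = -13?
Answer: -38245/2 ≈ -19123.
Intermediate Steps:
p(G) = 104 (p(G) = -8*(-13) = 104)
O(U, z) = 104
T(u) = -3/2 (T(u) = -2 + (u/u)/2 = -2 + (½)*1 = -2 + ½ = -3/2)
y = -38453/2 (y = -19225 - 3/2 = -38453/2 ≈ -19227.)
y + O(6*(2 + 7), 209) = -38453/2 + 104 = -38245/2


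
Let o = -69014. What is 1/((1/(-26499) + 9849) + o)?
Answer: -26499/1567813336 ≈ -1.6902e-5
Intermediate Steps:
1/((1/(-26499) + 9849) + o) = 1/((1/(-26499) + 9849) - 69014) = 1/((-1/26499 + 9849) - 69014) = 1/(260988650/26499 - 69014) = 1/(-1567813336/26499) = -26499/1567813336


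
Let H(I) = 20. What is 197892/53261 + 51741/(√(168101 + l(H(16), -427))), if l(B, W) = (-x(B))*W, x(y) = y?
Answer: 197892/53261 + 51741*√176641/176641 ≈ 126.82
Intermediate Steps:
l(B, W) = -B*W (l(B, W) = (-B)*W = -B*W)
197892/53261 + 51741/(√(168101 + l(H(16), -427))) = 197892/53261 + 51741/(√(168101 - 1*20*(-427))) = 197892*(1/53261) + 51741/(√(168101 + 8540)) = 197892/53261 + 51741/(√176641) = 197892/53261 + 51741*(√176641/176641) = 197892/53261 + 51741*√176641/176641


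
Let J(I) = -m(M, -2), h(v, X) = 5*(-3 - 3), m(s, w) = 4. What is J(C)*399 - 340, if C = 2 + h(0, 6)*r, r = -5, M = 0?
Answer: -1936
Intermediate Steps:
h(v, X) = -30 (h(v, X) = 5*(-6) = -30)
C = 152 (C = 2 - 30*(-5) = 2 + 150 = 152)
J(I) = -4 (J(I) = -1*4 = -4)
J(C)*399 - 340 = -4*399 - 340 = -1596 - 340 = -1936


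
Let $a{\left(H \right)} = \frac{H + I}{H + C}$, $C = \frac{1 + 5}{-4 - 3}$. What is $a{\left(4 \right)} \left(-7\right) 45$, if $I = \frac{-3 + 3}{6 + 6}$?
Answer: $- \frac{4410}{11} \approx -400.91$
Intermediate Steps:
$I = 0$ ($I = \frac{0}{12} = 0 \cdot \frac{1}{12} = 0$)
$C = - \frac{6}{7}$ ($C = \frac{6}{-7} = 6 \left(- \frac{1}{7}\right) = - \frac{6}{7} \approx -0.85714$)
$a{\left(H \right)} = \frac{H}{- \frac{6}{7} + H}$ ($a{\left(H \right)} = \frac{H + 0}{H - \frac{6}{7}} = \frac{H}{- \frac{6}{7} + H}$)
$a{\left(4 \right)} \left(-7\right) 45 = 7 \cdot 4 \frac{1}{-6 + 7 \cdot 4} \left(-7\right) 45 = 7 \cdot 4 \frac{1}{-6 + 28} \left(-7\right) 45 = 7 \cdot 4 \cdot \frac{1}{22} \left(-7\right) 45 = \frac{14}{11} \left(-7\right) 45 = \left(- \frac{98}{11}\right) 45 = - \frac{4410}{11}$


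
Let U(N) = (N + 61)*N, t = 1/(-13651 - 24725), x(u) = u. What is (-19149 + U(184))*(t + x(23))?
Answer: 22887919357/38376 ≈ 5.9641e+5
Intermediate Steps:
t = -1/38376 (t = 1/(-38376) = -1/38376 ≈ -2.6058e-5)
U(N) = N*(61 + N) (U(N) = (61 + N)*N = N*(61 + N))
(-19149 + U(184))*(t + x(23)) = (-19149 + 184*(61 + 184))*(-1/38376 + 23) = (-19149 + 184*245)*(882647/38376) = (-19149 + 45080)*(882647/38376) = 25931*(882647/38376) = 22887919357/38376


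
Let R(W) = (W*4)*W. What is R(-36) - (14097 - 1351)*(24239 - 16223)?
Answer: -102166752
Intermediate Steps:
R(W) = 4*W**2 (R(W) = (4*W)*W = 4*W**2)
R(-36) - (14097 - 1351)*(24239 - 16223) = 4*(-36)**2 - (14097 - 1351)*(24239 - 16223) = 4*1296 - 12746*8016 = 5184 - 1*102171936 = 5184 - 102171936 = -102166752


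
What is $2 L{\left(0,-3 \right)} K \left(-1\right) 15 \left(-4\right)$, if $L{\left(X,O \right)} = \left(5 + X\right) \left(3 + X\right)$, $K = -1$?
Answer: $-1800$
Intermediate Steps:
$L{\left(X,O \right)} = \left(3 + X\right) \left(5 + X\right)$
$2 L{\left(0,-3 \right)} K \left(-1\right) 15 \left(-4\right) = 2 \left(15 + 0^{2} + 8 \cdot 0\right) \left(-1\right) \left(-1\right) 15 \left(-4\right) = 2 \left(15 + 0 + 0\right) \left(-1\right) \left(-1\right) 15 \left(-4\right) = 2 \cdot 15 \left(-1\right) \left(-1\right) 15 \left(-4\right) = 2 \left(-15\right) \left(-1\right) 15 \left(-4\right) = \left(-30\right) \left(-1\right) 15 \left(-4\right) = 30 \cdot 15 \left(-4\right) = 450 \left(-4\right) = -1800$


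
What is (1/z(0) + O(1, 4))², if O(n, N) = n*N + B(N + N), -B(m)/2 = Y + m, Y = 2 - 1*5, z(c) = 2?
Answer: 121/4 ≈ 30.250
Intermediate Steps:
Y = -3 (Y = 2 - 5 = -3)
B(m) = 6 - 2*m (B(m) = -2*(-3 + m) = 6 - 2*m)
O(n, N) = 6 - 4*N + N*n (O(n, N) = n*N + (6 - 2*(N + N)) = N*n + (6 - 4*N) = 6 - 4*N + N*n)
(1/z(0) + O(1, 4))² = (1/2 + (6 - 4*4 + 4*1))² = (½ + (6 - 16 + 4))² = (½ - 6)² = (-11/2)² = 121/4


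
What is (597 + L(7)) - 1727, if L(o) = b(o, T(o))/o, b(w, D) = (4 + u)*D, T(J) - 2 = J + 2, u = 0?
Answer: -7866/7 ≈ -1123.7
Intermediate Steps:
T(J) = 4 + J (T(J) = 2 + (J + 2) = 2 + (2 + J) = 4 + J)
b(w, D) = 4*D (b(w, D) = (4 + 0)*D = 4*D)
L(o) = (16 + 4*o)/o (L(o) = (4*(4 + o))/o = (16 + 4*o)/o)
(597 + L(7)) - 1727 = (597 + (4 + 16/7)) - 1727 = (597 + 44/7) - 1727 = 4223/7 - 1727 = -7866/7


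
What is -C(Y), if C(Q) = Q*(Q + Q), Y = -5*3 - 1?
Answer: -512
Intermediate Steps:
Y = -16 (Y = -15 - 1 = -16)
C(Q) = 2*Q**2 (C(Q) = Q*(2*Q) = 2*Q**2)
-C(Y) = -2*(-16)**2 = -2*256 = -1*512 = -512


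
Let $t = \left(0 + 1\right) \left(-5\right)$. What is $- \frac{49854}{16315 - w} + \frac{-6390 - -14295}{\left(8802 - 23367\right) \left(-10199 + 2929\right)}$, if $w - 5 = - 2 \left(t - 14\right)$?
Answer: $- \frac{29326607153}{9572234520} \approx -3.0637$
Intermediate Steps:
$t = -5$ ($t = 1 \left(-5\right) = -5$)
$w = 43$ ($w = 5 - 2 \left(-5 - 14\right) = 5 - -38 = 5 + 38 = 43$)
$- \frac{49854}{16315 - w} + \frac{-6390 - -14295}{\left(8802 - 23367\right) \left(-10199 + 2929\right)} = - \frac{49854}{16315 - 43} + \frac{-6390 - -14295}{\left(8802 - 23367\right) \left(-10199 + 2929\right)} = - \frac{49854}{16315 - 43} + \frac{-6390 + 14295}{\left(-14565\right) \left(-7270\right)} = - \frac{49854}{16272} + \frac{7905}{105887550} = \left(-49854\right) \frac{1}{16272} + 7905 \cdot \frac{1}{105887550} = - \frac{8309}{2712} + \frac{527}{7059170} = - \frac{29326607153}{9572234520}$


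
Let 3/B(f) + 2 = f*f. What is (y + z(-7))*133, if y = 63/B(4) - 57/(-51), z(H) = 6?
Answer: 680827/17 ≈ 40049.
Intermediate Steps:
B(f) = 3/(-2 + f**2) (B(f) = 3/(-2 + f*f) = 3/(-2 + f**2))
y = 5017/17 (y = 63/((3/(-2 + 4**2))) - 57/(-51) = 63/((3/(-2 + 16))) - 57*(-1/51) = 63/((3/14)) + 19/17 = 63/((3*(1/14))) + 19/17 = 63/(3/14) + 19/17 = 63*(14/3) + 19/17 = 294 + 19/17 = 5017/17 ≈ 295.12)
(y + z(-7))*133 = (5017/17 + 6)*133 = (5119/17)*133 = 680827/17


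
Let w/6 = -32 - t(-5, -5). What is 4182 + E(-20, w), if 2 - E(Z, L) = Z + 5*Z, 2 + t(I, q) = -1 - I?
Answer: 4304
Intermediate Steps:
t(I, q) = -3 - I (t(I, q) = -2 + (-1 - I) = -3 - I)
w = -204 (w = 6*(-32 - (-3 - 1*(-5))) = 6*(-32 - (-3 + 5)) = 6*(-32 - 1*2) = 6*(-32 - 2) = 6*(-34) = -204)
E(Z, L) = 2 - 6*Z (E(Z, L) = 2 - (Z + 5*Z) = 2 - 6*Z)
4182 + E(-20, w) = 4182 + (2 - 6*(-20)) = 4182 + (2 + 120) = 4182 + 122 = 4304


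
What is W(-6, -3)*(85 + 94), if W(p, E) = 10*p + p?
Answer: -11814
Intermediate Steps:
W(p, E) = 11*p
W(-6, -3)*(85 + 94) = (11*(-6))*(85 + 94) = -66*179 = -11814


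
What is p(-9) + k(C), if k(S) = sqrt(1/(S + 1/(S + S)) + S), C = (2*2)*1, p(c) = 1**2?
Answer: 1 + 2*sqrt(1155)/33 ≈ 3.0597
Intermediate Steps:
p(c) = 1
C = 4 (C = 4*1 = 4)
k(S) = sqrt(S + 1/(S + 1/(2*S))) (k(S) = sqrt(1/(S + 1/(2*S)) + S) = sqrt(S + 1/(S + 1/(2*S))))
p(-9) + k(C) = 1 + sqrt(4*(3 + 2*4**2)/(1 + 2*4**2)) = 1 + sqrt(4*(3 + 2*16)/(1 + 2*16)) = 1 + sqrt(4*(3 + 32)/(1 + 32)) = 1 + sqrt(4*35/33) = 1 + sqrt(4*(1/33)*35) = 1 + sqrt(140/33) = 1 + 2*sqrt(1155)/33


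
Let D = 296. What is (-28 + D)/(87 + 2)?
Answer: 268/89 ≈ 3.0112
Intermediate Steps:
(-28 + D)/(87 + 2) = (-28 + 296)/(87 + 2) = 268/89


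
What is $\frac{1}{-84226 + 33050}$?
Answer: $- \frac{1}{51176} \approx -1.954 \cdot 10^{-5}$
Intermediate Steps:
$\frac{1}{-84226 + 33050} = \frac{1}{-51176} = - \frac{1}{51176}$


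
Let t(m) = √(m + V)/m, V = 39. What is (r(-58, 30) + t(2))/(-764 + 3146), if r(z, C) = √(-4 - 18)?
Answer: √41/4764 + I*√22/2382 ≈ 0.0013441 + 0.0019691*I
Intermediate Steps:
t(m) = √(39 + m)/m (t(m) = √(m + 39)/m = √(39 + m)/m)
r(z, C) = I*√22 (r(z, C) = √(-22) = I*√22)
(r(-58, 30) + t(2))/(-764 + 3146) = (I*√22 + √(39 + 2)/2)/(-764 + 3146) = (I*√22 + √41/2)/2382 = (√41/2 + I*√22)*(1/2382) = √41/4764 + I*√22/2382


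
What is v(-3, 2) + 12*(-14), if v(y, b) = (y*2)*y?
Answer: -150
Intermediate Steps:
v(y, b) = 2*y² (v(y, b) = (2*y)*y = 2*y²)
v(-3, 2) + 12*(-14) = 2*(-3)² + 12*(-14) = 2*9 - 168 = 18 - 168 = -150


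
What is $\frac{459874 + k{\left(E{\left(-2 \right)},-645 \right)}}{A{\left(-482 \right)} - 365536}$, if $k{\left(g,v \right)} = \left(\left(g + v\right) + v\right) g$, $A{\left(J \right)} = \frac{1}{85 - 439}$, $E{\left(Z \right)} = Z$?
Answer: $- \frac{163710132}{129399745} \approx -1.2652$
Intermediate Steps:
$A{\left(J \right)} = - \frac{1}{354}$ ($A{\left(J \right)} = \frac{1}{-354} = - \frac{1}{354}$)
$k{\left(g,v \right)} = g \left(g + 2 v\right)$ ($k{\left(g,v \right)} = \left(g + 2 v\right) g = g \left(g + 2 v\right)$)
$\frac{459874 + k{\left(E{\left(-2 \right)},-645 \right)}}{A{\left(-482 \right)} - 365536} = \frac{459874 - 2 \left(-2 + 2 \left(-645\right)\right)}{- \frac{1}{354} - 365536} = \frac{459874 - 2 \left(-2 - 1290\right)}{- \frac{129399745}{354}} = \left(459874 - -2584\right) \left(- \frac{354}{129399745}\right) = \left(459874 + 2584\right) \left(- \frac{354}{129399745}\right) = 462458 \left(- \frac{354}{129399745}\right) = - \frac{163710132}{129399745}$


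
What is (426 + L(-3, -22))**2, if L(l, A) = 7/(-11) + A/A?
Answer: 21996100/121 ≈ 1.8179e+5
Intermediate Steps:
L(l, A) = 4/11 (L(l, A) = 7*(-1/11) + 1 = -7/11 + 1 = 4/11)
(426 + L(-3, -22))**2 = (426 + 4/11)**2 = (4690/11)**2 = 21996100/121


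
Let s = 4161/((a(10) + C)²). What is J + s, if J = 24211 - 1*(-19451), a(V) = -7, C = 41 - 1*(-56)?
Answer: 117888787/2700 ≈ 43663.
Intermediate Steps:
C = 97 (C = 41 + 56 = 97)
J = 43662 (J = 24211 + 19451 = 43662)
s = 1387/2700 (s = 4161/((-7 + 97)²) = 4161/(90²) = 4161/8100 = 4161*(1/8100) = 1387/2700 ≈ 0.51370)
J + s = 43662 + 1387/2700 = 117888787/2700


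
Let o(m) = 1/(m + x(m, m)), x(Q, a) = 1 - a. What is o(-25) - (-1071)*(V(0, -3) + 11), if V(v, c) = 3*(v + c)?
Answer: 2143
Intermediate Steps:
V(v, c) = 3*c + 3*v (V(v, c) = 3*(c + v) = 3*c + 3*v)
o(m) = 1 (o(m) = 1/(m + (1 - m)) = 1/1 = 1)
o(-25) - (-1071)*(V(0, -3) + 11) = 1 - (-1071)*((3*(-3) + 3*0) + 11) = 1 - (-1071)*((-9 + 0) + 11) = 1 - (-1071)*(-9 + 11) = 1 - (-1071)*2 = 1 - 153*(-14) = 1 + 2142 = 2143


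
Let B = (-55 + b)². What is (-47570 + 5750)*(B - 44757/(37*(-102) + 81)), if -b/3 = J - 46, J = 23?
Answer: -10714074900/1231 ≈ -8.7036e+6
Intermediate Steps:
b = 69 (b = -3*(23 - 46) = -3*(-23) = 69)
B = 196 (B = (-55 + 69)² = 14² = 196)
(-47570 + 5750)*(B - 44757/(37*(-102) + 81)) = (-47570 + 5750)*(196 - 44757/(37*(-102) + 81)) = -41820*(196 - 44757/(-3774 + 81)) = -41820*(196 - 44757/(-3693)) = -41820*(196 - 44757*(-1/3693)) = -41820*(196 + 14919/1231) = -41820*256195/1231 = -10714074900/1231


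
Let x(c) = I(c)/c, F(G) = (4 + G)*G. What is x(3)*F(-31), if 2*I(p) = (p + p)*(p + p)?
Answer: 5022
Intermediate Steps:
I(p) = 2*p² (I(p) = ((p + p)*(p + p))/2 = ((2*p)*(2*p))/2 = (4*p²)/2 = 2*p²)
F(G) = G*(4 + G)
x(c) = 2*c (x(c) = (2*c²)/c = 2*c)
x(3)*F(-31) = (2*3)*(-31*(4 - 31)) = 6*(-31*(-27)) = 6*837 = 5022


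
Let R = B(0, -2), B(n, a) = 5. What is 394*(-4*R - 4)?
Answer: -9456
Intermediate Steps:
R = 5
394*(-4*R - 4) = 394*(-4*5 - 4) = 394*(-20 - 4) = 394*(-24) = -9456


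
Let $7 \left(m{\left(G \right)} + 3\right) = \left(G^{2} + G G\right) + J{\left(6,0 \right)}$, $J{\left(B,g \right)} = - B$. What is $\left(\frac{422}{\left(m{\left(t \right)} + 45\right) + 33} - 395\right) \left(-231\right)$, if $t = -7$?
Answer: $\frac{55615791}{617} \approx 90139.0$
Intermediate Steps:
$m{\left(G \right)} = - \frac{27}{7} + \frac{2 G^{2}}{7}$ ($m{\left(G \right)} = -3 + \frac{\left(G^{2} + G G\right) - 6}{7} = -3 + \frac{\left(G^{2} + G^{2}\right) - 6}{7} = -3 + \frac{2 G^{2} - 6}{7} = -3 + \frac{-6 + 2 G^{2}}{7} = -3 + \left(- \frac{6}{7} + \frac{2 G^{2}}{7}\right) = - \frac{27}{7} + \frac{2 G^{2}}{7}$)
$\left(\frac{422}{\left(m{\left(t \right)} + 45\right) + 33} - 395\right) \left(-231\right) = \left(\frac{422}{\left(\left(- \frac{27}{7} + \frac{2 \left(-7\right)^{2}}{7}\right) + 45\right) + 33} - 395\right) \left(-231\right) = \left(\frac{422}{\left(\left(- \frac{27}{7} + \frac{2}{7} \cdot 49\right) + 45\right) + 33} - 395\right) \left(-231\right) = \left(\frac{422}{\left(\left(- \frac{27}{7} + 14\right) + 45\right) + 33} - 395\right) \left(-231\right) = \left(\frac{422}{\left(\frac{71}{7} + 45\right) + 33} - 395\right) \left(-231\right) = \left(\frac{422}{\frac{386}{7} + 33} - 395\right) \left(-231\right) = \left(\frac{422}{\frac{617}{7}} - 395\right) \left(-231\right) = \left(422 \cdot \frac{7}{617} - 395\right) \left(-231\right) = \left(\frac{2954}{617} - 395\right) \left(-231\right) = \left(- \frac{240761}{617}\right) \left(-231\right) = \frac{55615791}{617}$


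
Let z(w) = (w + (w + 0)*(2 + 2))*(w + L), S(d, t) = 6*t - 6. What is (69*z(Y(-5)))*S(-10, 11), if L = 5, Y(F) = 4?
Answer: 745200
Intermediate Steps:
S(d, t) = -6 + 6*t
z(w) = 5*w*(5 + w) (z(w) = (w + (w + 0)*(2 + 2))*(w + 5) = (w + w*4)*(5 + w) = (w + 4*w)*(5 + w) = (5*w)*(5 + w) = 5*w*(5 + w))
(69*z(Y(-5)))*S(-10, 11) = (69*(5*4*(5 + 4)))*(-6 + 6*11) = (69*(5*4*9))*(-6 + 66) = (69*180)*60 = 12420*60 = 745200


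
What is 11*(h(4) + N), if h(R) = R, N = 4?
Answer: 88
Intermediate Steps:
11*(h(4) + N) = 11*(4 + 4) = 11*8 = 88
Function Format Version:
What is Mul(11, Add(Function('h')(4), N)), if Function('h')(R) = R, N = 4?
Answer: 88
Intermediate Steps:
Mul(11, Add(Function('h')(4), N)) = Mul(11, Add(4, 4)) = Mul(11, 8) = 88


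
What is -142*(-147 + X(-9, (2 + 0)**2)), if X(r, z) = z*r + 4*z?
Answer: 23714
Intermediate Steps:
X(r, z) = 4*z + r*z (X(r, z) = r*z + 4*z = 4*z + r*z)
-142*(-147 + X(-9, (2 + 0)**2)) = -142*(-147 + (2 + 0)**2*(4 - 9)) = -142*(-147 + 2**2*(-5)) = -142*(-147 + 4*(-5)) = -142*(-147 - 20) = -142*(-167) = 23714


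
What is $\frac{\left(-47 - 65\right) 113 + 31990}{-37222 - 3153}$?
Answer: $- \frac{19334}{40375} \approx -0.47886$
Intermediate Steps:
$\frac{\left(-47 - 65\right) 113 + 31990}{-37222 - 3153} = \frac{\left(-112\right) 113 + 31990}{-40375} = \left(-12656 + 31990\right) \left(- \frac{1}{40375}\right) = 19334 \left(- \frac{1}{40375}\right) = - \frac{19334}{40375}$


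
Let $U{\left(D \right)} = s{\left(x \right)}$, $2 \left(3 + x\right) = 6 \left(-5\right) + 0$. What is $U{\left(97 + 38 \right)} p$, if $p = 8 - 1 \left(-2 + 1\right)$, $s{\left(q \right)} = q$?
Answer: $-162$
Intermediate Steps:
$x = -18$ ($x = -3 + \frac{6 \left(-5\right) + 0}{2} = -3 + \frac{-30 + 0}{2} = -3 + \frac{1}{2} \left(-30\right) = -3 - 15 = -18$)
$U{\left(D \right)} = -18$
$p = 9$ ($p = 8 - 1 \left(-1\right) = 8 - -1 = 8 + 1 = 9$)
$U{\left(97 + 38 \right)} p = \left(-18\right) 9 = -162$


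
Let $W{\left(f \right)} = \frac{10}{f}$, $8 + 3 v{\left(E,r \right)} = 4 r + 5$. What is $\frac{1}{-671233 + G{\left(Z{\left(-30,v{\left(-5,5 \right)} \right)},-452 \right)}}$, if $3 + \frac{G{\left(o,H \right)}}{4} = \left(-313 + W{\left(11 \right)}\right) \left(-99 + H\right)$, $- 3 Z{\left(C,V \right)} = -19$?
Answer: $\frac{11}{182637} \approx 6.0229 \cdot 10^{-5}$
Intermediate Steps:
$v{\left(E,r \right)} = -1 + \frac{4 r}{3}$ ($v{\left(E,r \right)} = - \frac{8}{3} + \frac{4 r + 5}{3} = - \frac{8}{3} + \frac{5 + 4 r}{3} = - \frac{8}{3} + \left(\frac{5}{3} + \frac{4 r}{3}\right) = -1 + \frac{4 r}{3}$)
$Z{\left(C,V \right)} = \frac{19}{3}$ ($Z{\left(C,V \right)} = \left(- \frac{1}{3}\right) \left(-19\right) = \frac{19}{3}$)
$G{\left(o,H \right)} = 123576 - \frac{13732 H}{11}$ ($G{\left(o,H \right)} = -12 + 4 \left(-313 + \frac{10}{11}\right) \left(-99 + H\right) = -12 + 4 \left(- \frac{3433 \left(-99 + H\right)}{11}\right) = -12 + 4 \left(30897 - \frac{3433 H}{11}\right) = -12 - \left(-123588 + \frac{13732 H}{11}\right) = 123576 - \frac{13732 H}{11}$)
$\frac{1}{-671233 + G{\left(Z{\left(-30,v{\left(-5,5 \right)} \right)},-452 \right)}} = \frac{1}{-671233 + \left(123576 - - \frac{6206864}{11}\right)} = \frac{1}{-671233 + \left(123576 + \frac{6206864}{11}\right)} = \frac{1}{-671233 + \frac{7566200}{11}} = \frac{1}{\frac{182637}{11}} = \frac{11}{182637}$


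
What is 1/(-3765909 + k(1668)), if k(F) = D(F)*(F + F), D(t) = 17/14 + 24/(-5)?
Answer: -35/132225483 ≈ -2.6470e-7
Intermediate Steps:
D(t) = -251/70 (D(t) = 17*(1/14) + 24*(-⅕) = 17/14 - 24/5 = -251/70)
k(F) = -251*F/35 (k(F) = -251*(F + F)/70 = -251*F/35)
1/(-3765909 + k(1668)) = 1/(-3765909 - 251/35*1668) = 1/(-3765909 - 418668/35) = 1/(-132225483/35) = -35/132225483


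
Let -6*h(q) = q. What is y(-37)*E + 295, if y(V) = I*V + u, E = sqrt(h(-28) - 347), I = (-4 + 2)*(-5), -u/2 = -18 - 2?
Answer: 295 - 110*I*sqrt(3081) ≈ 295.0 - 6105.7*I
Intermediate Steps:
u = 40 (u = -2*(-18 - 2) = -2*(-20) = 40)
I = 10 (I = -2*(-5) = 10)
h(q) = -q/6
E = I*sqrt(3081)/3 (E = sqrt(-1/6*(-28) - 347) = sqrt(14/3 - 347) = sqrt(-1027/3) = I*sqrt(3081)/3 ≈ 18.502*I)
y(V) = 40 + 10*V (y(V) = 10*V + 40 = 40 + 10*V)
y(-37)*E + 295 = (40 + 10*(-37))*(I*sqrt(3081)/3) + 295 = (40 - 370)*(I*sqrt(3081)/3) + 295 = -110*I*sqrt(3081) + 295 = 295 - 110*I*sqrt(3081)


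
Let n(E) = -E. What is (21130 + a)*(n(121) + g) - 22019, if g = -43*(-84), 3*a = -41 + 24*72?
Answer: 227117750/3 ≈ 7.5706e+7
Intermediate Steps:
a = 1687/3 (a = (-41 + 24*72)/3 = (-41 + 1728)/3 = (⅓)*1687 = 1687/3 ≈ 562.33)
g = 3612
(21130 + a)*(n(121) + g) - 22019 = (21130 + 1687/3)*(-1*121 + 3612) - 22019 = 65077*(-121 + 3612)/3 - 22019 = (65077/3)*3491 - 22019 = 227183807/3 - 22019 = 227117750/3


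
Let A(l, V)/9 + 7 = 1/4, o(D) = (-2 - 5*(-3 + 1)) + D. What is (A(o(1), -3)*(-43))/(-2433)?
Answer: -3483/3244 ≈ -1.0737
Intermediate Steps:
o(D) = 8 + D (o(D) = (-2 - 5*(-2)) + D = (-2 + 10) + D = 8 + D)
A(l, V) = -243/4 (A(l, V) = -63 + 9/4 = -243/4)
(A(o(1), -3)*(-43))/(-2433) = -243/4*(-43)/(-2433) = (10449/4)*(-1/2433) = -3483/3244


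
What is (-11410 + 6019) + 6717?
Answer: 1326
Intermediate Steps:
(-11410 + 6019) + 6717 = -5391 + 6717 = 1326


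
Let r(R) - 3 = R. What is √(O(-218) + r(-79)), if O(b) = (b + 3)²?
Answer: √46149 ≈ 214.82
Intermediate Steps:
O(b) = (3 + b)²
r(R) = 3 + R
√(O(-218) + r(-79)) = √((3 - 218)² + (3 - 79)) = √((-215)² - 76) = √(46225 - 76) = √46149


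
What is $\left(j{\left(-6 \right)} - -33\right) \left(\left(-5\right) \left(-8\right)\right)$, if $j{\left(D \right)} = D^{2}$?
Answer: $2760$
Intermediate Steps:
$\left(j{\left(-6 \right)} - -33\right) \left(\left(-5\right) \left(-8\right)\right) = \left(\left(-6\right)^{2} - -33\right) \left(\left(-5\right) \left(-8\right)\right) = \left(36 + 33\right) 40 = 69 \cdot 40 = 2760$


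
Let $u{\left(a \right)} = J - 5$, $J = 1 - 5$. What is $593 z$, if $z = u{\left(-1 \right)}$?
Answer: $-5337$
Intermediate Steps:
$J = -4$ ($J = 1 - 5 = -4$)
$u{\left(a \right)} = -9$ ($u{\left(a \right)} = -4 - 5 = -9$)
$z = -9$
$593 z = 593 \left(-9\right) = -5337$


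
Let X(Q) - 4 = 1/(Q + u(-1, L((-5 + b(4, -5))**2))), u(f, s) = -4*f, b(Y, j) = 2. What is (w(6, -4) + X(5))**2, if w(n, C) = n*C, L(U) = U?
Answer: 32041/81 ≈ 395.57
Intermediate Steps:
X(Q) = 4 + 1/(4 + Q) (X(Q) = 4 + 1/(Q - 4*(-1)) = 4 + 1/(Q + 4) = 4 + 1/(4 + Q))
w(n, C) = C*n
(w(6, -4) + X(5))**2 = (-4*6 + (17 + 4*5)/(4 + 5))**2 = (-24 + (17 + 20)/9)**2 = (-24 + (1/9)*37)**2 = (-24 + 37/9)**2 = (-179/9)**2 = 32041/81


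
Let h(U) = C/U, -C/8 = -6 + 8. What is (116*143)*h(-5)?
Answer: 265408/5 ≈ 53082.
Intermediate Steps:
C = -16 (C = -8*(-6 + 8) = -8*2 = -16)
h(U) = -16/U
(116*143)*h(-5) = (116*143)*(-16/(-5)) = 16588*(-16*(-⅕)) = 16588*(16/5) = 265408/5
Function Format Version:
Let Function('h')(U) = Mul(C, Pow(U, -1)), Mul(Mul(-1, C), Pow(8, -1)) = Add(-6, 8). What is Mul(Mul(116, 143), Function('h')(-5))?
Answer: Rational(265408, 5) ≈ 53082.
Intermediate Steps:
C = -16 (C = Mul(-8, Add(-6, 8)) = Mul(-8, 2) = -16)
Function('h')(U) = Mul(-16, Pow(U, -1))
Mul(Mul(116, 143), Function('h')(-5)) = Mul(Mul(116, 143), Mul(-16, Pow(-5, -1))) = Mul(16588, Mul(-16, Rational(-1, 5))) = Mul(16588, Rational(16, 5)) = Rational(265408, 5)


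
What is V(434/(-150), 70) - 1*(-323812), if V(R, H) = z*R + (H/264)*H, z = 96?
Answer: 533862121/1650 ≈ 3.2355e+5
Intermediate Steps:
V(R, H) = 96*R + H²/264 (V(R, H) = 96*R + (H/264)*H = 96*R + H²/264)
V(434/(-150), 70) - 1*(-323812) = (96*(434/(-150)) + (1/264)*70²) - 1*(-323812) = (96*(434*(-1/150)) + (1/264)*4900) + 323812 = (96*(-217/75) + 1225/66) + 323812 = (-6944/25 + 1225/66) + 323812 = -427679/1650 + 323812 = 533862121/1650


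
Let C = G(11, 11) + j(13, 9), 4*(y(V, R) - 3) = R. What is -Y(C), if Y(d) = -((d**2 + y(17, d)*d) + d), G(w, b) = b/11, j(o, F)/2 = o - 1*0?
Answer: 4077/4 ≈ 1019.3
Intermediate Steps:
y(V, R) = 3 + R/4
j(o, F) = 2*o (j(o, F) = 2*(o - 1*0) = 2*(o + 0) = 2*o)
G(w, b) = b/11 (G(w, b) = b*(1/11) = b/11)
C = 27 (C = (1/11)*11 + 2*13 = 1 + 26 = 27)
Y(d) = -d - d**2 - d*(3 + d/4) (Y(d) = -((d**2 + (3 + d/4)*d) + d) = -((d**2 + d*(3 + d/4)) + d) = -(d + d**2 + d*(3 + d/4)) = -d - d**2 - d*(3 + d/4))
-Y(C) = -(-1)*27*(16 + 5*27)/4 = -(-1)*27*(16 + 135)/4 = -(-1)*27*151/4 = -1*(-4077/4) = 4077/4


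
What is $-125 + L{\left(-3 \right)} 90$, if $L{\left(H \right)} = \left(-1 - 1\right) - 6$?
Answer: $-845$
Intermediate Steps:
$L{\left(H \right)} = -8$ ($L{\left(H \right)} = \left(-1 - 1\right) - 6 = -2 - 6 = -8$)
$-125 + L{\left(-3 \right)} 90 = -125 - 720 = -845$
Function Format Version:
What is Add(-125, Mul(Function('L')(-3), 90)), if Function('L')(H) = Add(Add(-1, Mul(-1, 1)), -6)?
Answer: -845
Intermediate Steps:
Function('L')(H) = -8 (Function('L')(H) = Add(Add(-1, -1), -6) = Add(-2, -6) = -8)
Add(-125, Mul(Function('L')(-3), 90)) = Add(-125, Mul(-8, 90)) = Add(-125, -720) = -845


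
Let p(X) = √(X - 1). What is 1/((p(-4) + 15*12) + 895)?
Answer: 215/231126 - I*√5/1155630 ≈ 0.00093023 - 1.9349e-6*I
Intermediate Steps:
p(X) = √(-1 + X)
1/((p(-4) + 15*12) + 895) = 1/((√(-1 - 4) + 15*12) + 895) = 1/((√(-5) + 180) + 895) = 1/((I*√5 + 180) + 895) = 1/((180 + I*√5) + 895) = 1/(1075 + I*√5)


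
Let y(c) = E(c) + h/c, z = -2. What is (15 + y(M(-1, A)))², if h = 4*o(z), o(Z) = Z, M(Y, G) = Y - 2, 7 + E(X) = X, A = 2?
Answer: 529/9 ≈ 58.778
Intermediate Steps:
E(X) = -7 + X
M(Y, G) = -2 + Y
h = -8 (h = 4*(-2) = -8)
y(c) = -7 + c - 8/c (y(c) = (-7 + c) - 8/c = -7 + c - 8/c)
(15 + y(M(-1, A)))² = (15 + (-7 + (-2 - 1) - 8/(-2 - 1)))² = (15 + (-7 - 3 - 8/(-3)))² = (15 + (-7 - 3 - 8*(-⅓)))² = (15 + (-7 - 3 + 8/3))² = (15 - 22/3)² = (23/3)² = 529/9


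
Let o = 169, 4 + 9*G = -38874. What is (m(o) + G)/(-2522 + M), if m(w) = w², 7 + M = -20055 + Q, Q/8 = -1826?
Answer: -218171/334728 ≈ -0.65179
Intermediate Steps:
G = -38878/9 (G = -4/9 + (⅑)*(-38874) = -4/9 - 12958/3 = -38878/9 ≈ -4319.8)
Q = -14608 (Q = 8*(-1826) = -14608)
M = -34670 (M = -7 + (-20055 - 14608) = -7 - 34663 = -34670)
(m(o) + G)/(-2522 + M) = (169² - 38878/9)/(-2522 - 34670) = (28561 - 38878/9)/(-37192) = (218171/9)*(-1/37192) = -218171/334728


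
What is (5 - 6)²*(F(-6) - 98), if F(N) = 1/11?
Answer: -1077/11 ≈ -97.909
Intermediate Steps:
F(N) = 1/11
(5 - 6)²*(F(-6) - 98) = (5 - 6)²*(1/11 - 98) = (-1)²*(-1077/11) = 1*(-1077/11) = -1077/11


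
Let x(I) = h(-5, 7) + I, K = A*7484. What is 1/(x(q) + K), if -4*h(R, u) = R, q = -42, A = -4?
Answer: -4/119907 ≈ -3.3359e-5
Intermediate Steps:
h(R, u) = -R/4
K = -29936 (K = -4*7484 = -29936)
x(I) = 5/4 + I (x(I) = -¼*(-5) + I = 5/4 + I)
1/(x(q) + K) = 1/((5/4 - 42) - 29936) = 1/(-163/4 - 29936) = 1/(-119907/4) = -4/119907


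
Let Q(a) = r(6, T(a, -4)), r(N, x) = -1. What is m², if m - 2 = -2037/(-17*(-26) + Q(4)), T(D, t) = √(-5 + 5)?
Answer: 3025/441 ≈ 6.8594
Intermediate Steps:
T(D, t) = 0 (T(D, t) = √0 = 0)
Q(a) = -1
m = -55/21 (m = 2 - 2037/(-17*(-26) - 1) = 2 - 2037/(442 - 1) = 2 - 2037/441 = 2 - 2037*1/441 = 2 - 97/21 = -55/21 ≈ -2.6190)
m² = (-55/21)² = 3025/441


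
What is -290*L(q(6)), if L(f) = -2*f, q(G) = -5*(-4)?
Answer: 11600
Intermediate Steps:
q(G) = 20
-290*L(q(6)) = -(-580)*20 = -290*(-40) = 11600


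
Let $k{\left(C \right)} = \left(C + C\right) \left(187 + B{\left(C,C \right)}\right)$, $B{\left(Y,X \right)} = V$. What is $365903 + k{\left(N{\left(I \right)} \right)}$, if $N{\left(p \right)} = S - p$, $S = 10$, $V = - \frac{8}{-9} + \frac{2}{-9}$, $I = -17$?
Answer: $376037$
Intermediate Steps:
$V = \frac{2}{3}$ ($V = \left(-8\right) \left(- \frac{1}{9}\right) + 2 \left(- \frac{1}{9}\right) = \frac{8}{9} - \frac{2}{9} = \frac{2}{3} \approx 0.66667$)
$B{\left(Y,X \right)} = \frac{2}{3}$
$N{\left(p \right)} = 10 - p$
$k{\left(C \right)} = \frac{1126 C}{3}$ ($k{\left(C \right)} = \left(C + C\right) \left(187 + \frac{2}{3}\right) = 2 C \frac{563}{3} = \frac{1126 C}{3}$)
$365903 + k{\left(N{\left(I \right)} \right)} = 365903 + \frac{1126 \left(10 - -17\right)}{3} = 365903 + \frac{1126 \left(10 + 17\right)}{3} = 365903 + \frac{1126}{3} \cdot 27 = 365903 + 10134 = 376037$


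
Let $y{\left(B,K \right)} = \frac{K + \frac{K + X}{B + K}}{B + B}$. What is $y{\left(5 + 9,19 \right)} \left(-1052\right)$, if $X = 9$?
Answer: $- \frac{172265}{231} \approx -745.74$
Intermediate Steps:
$y{\left(B,K \right)} = \frac{K + \frac{9 + K}{B + K}}{2 B}$ ($y{\left(B,K \right)} = \frac{K + \frac{K + 9}{B + K}}{B + B} = \frac{K + \frac{9 + K}{B + K}}{2 B}$)
$y{\left(5 + 9,19 \right)} \left(-1052\right) = \frac{9 + 19 + 19^{2} + \left(5 + 9\right) 19}{2 \left(5 + 9\right) \left(\left(5 + 9\right) + 19\right)} \left(-1052\right) = \frac{9 + 19 + 361 + 14 \cdot 19}{2 \cdot 14 \left(14 + 19\right)} \left(-1052\right) = \frac{1}{2} \cdot \frac{1}{14} \cdot \frac{1}{33} \left(9 + 19 + 361 + 266\right) \left(-1052\right) = \frac{1}{2} \cdot \frac{1}{14} \cdot \frac{1}{33} \cdot 655 \left(-1052\right) = \frac{655}{924} \left(-1052\right) = - \frac{172265}{231}$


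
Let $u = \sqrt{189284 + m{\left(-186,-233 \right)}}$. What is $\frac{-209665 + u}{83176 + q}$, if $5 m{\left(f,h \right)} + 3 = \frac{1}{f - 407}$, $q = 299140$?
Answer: $- \frac{209665}{382316} + \frac{2 \sqrt{1040020597}}{56678347} \approx -0.54727$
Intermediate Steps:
$m{\left(f,h \right)} = - \frac{3}{5} + \frac{1}{5 \left(-407 + f\right)}$ ($m{\left(f,h \right)} = - \frac{3}{5} + \frac{1}{5 \left(f - 407\right)} = - \frac{3}{5} + \frac{1}{5 \left(-407 + f\right)}$)
$u = \frac{8 \sqrt{1040020597}}{593}$ ($u = \sqrt{189284 + \frac{1222 - -558}{5 \left(-407 - 186\right)}} = \sqrt{189284 + \frac{1222 + 558}{5 \left(-593\right)}} = \sqrt{189284 + \frac{1}{5} \left(- \frac{1}{593}\right) 1780} = \sqrt{189284 - \frac{356}{593}} = \sqrt{\frac{112245056}{593}} = \frac{8 \sqrt{1040020597}}{593} \approx 435.07$)
$\frac{-209665 + u}{83176 + q} = \frac{-209665 + \frac{8 \sqrt{1040020597}}{593}}{83176 + 299140} = \frac{-209665 + \frac{8 \sqrt{1040020597}}{593}}{382316} = \left(-209665 + \frac{8 \sqrt{1040020597}}{593}\right) \frac{1}{382316} = - \frac{209665}{382316} + \frac{2 \sqrt{1040020597}}{56678347}$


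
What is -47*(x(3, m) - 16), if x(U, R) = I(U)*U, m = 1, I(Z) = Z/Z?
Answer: 611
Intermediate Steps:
I(Z) = 1
x(U, R) = U (x(U, R) = 1*U = U)
-47*(x(3, m) - 16) = -47*(3 - 16) = -47*(-13) = 611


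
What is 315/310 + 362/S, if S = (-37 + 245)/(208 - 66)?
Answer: 400019/1612 ≈ 248.15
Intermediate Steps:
S = 104/71 (S = 208/142 = 208*(1/142) = 104/71 ≈ 1.4648)
315/310 + 362/S = 315/310 + 362/(104/71) = 315*(1/310) + 362*(71/104) = 63/62 + 12851/52 = 400019/1612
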